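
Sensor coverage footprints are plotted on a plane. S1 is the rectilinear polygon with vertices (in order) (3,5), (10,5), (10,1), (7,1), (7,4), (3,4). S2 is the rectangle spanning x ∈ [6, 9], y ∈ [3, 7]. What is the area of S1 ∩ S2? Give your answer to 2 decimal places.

The intersection is the polygon with vertices (9,5), (9,3), (7,3), (7,4), (6,4), (6,5).
By the shoelace formula its area is 5.00.

5.00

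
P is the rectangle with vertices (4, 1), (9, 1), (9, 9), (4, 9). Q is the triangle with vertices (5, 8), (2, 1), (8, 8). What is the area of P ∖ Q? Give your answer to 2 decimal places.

|P| = 40, |P∩Q| = 8.1667.
|P ∖ Q| = |P| − |P∩Q| = 40 − 8.1667 = 31.83.

31.83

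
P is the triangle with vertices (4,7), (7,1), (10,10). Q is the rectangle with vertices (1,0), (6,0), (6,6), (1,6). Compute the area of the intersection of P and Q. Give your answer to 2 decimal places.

2.25

The intersection is the polygon with vertices (4.5,6), (6,6), (6,3).
By the shoelace formula its area is 2.25.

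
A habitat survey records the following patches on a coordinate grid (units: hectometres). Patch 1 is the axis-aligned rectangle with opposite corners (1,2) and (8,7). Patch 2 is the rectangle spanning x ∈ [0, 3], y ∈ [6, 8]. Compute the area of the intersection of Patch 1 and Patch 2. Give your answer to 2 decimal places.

|Patch 1∩Patch 2|: x∈[1,3], y∈[6,7] → 2·1 = 2.

2.00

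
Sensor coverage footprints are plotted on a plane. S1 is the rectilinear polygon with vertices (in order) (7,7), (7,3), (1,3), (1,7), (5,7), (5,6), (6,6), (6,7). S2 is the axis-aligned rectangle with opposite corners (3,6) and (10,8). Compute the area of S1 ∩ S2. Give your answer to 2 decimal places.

3.00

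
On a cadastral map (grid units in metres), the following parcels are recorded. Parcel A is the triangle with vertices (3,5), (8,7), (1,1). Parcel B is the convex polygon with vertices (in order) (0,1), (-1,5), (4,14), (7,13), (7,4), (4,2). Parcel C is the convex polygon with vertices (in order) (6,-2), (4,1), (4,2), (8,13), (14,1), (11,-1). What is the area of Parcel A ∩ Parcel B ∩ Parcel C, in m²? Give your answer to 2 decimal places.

The intersection is the polygon with vertices (7,6.143), (4.83,4.283), (5.447,5.979), (7,6.6).
By the shoelace formula its area is 1.62.

1.62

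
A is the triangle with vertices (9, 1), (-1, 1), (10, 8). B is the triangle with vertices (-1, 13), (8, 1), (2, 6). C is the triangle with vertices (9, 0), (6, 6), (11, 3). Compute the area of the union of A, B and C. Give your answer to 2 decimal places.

49.51

By inclusion–exclusion:
Individual areas: |A| = 35, |B| = 13.5, |C| = 10.5.
|A∩B| = 2.8328.
|A∩C| = 6.6598.
|B∩C| = 0.
|A∩B∩C| = 0.
|A ∪ B ∪ C| = 59 − 9.4925 + 0 = 49.51.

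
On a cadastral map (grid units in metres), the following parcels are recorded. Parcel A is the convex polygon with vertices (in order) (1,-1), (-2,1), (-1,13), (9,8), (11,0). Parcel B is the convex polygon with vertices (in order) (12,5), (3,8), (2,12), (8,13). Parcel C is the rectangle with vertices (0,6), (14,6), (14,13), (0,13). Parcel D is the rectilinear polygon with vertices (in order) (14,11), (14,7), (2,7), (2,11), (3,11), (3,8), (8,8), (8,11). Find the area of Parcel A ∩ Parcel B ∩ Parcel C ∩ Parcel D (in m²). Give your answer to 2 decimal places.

6.00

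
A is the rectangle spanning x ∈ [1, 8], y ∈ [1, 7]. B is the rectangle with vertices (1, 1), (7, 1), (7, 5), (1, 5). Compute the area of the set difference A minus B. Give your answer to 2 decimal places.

|A∩B|: x∈[1,7], y∈[1,5] → 6·4 = 24.
|A| = 42.
|A ∖ B| = |A| − |A∩B| = 42 − 24 = 18.00.

18.00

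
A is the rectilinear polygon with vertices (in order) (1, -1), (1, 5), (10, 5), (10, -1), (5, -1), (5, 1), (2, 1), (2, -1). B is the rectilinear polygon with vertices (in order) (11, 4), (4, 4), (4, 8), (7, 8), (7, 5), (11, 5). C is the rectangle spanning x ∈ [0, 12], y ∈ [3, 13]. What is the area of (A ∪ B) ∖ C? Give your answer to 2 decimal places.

30.00

|A ∪ B| = 58.
|(A ∪ B) ∩ C| = 28.
|(A ∪ B) ∖ C| = 58 − 28 = 30.00.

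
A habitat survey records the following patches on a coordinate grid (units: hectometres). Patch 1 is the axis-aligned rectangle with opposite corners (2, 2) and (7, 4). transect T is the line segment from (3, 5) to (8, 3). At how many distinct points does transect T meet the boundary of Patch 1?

The segment meets the boundary at (7,3.4), (5.5,4).

2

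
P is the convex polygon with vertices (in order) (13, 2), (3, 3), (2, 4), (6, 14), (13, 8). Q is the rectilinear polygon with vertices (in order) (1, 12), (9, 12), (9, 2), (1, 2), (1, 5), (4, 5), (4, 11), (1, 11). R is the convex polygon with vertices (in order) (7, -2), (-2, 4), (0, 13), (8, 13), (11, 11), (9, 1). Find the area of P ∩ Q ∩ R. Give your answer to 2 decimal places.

48.11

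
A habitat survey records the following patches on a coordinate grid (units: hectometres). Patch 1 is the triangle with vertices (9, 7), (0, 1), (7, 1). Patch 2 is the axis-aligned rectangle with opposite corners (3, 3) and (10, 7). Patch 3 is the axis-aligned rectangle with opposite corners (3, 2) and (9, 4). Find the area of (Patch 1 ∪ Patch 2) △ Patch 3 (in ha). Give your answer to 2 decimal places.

30.67

|Patch 1 ∪ Patch 2| = 39.6667.
|(Patch 1 ∪ Patch 2) ∩ Patch 3| = 10.5.
|(Patch 1 ∪ Patch 2) △ Patch 3| = 39.6667 + 12 − 21 = 30.67.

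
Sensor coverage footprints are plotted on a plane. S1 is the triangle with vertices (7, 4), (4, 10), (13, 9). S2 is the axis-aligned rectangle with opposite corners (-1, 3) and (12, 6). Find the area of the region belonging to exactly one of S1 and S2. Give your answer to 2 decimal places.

57.70

|S1| = 25.5, |S2| = 39, |S1∩S2| = 3.4.
|S1 △ S2| = |S1| + |S2| − 2·|S1∩S2| = 25.5 + 39 − 6.8 = 57.70.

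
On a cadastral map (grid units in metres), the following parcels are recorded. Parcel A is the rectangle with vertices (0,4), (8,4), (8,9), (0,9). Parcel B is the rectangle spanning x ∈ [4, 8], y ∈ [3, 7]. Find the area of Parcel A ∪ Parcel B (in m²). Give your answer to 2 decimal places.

44.00

By inclusion–exclusion:
Individual areas: |Parcel A| = 40, |Parcel B| = 16.
|Parcel A∩Parcel B|: x∈[4,8], y∈[4,7] → 4·3 = 12.
|Parcel A ∪ Parcel B| = 56 − 12 = 44.00.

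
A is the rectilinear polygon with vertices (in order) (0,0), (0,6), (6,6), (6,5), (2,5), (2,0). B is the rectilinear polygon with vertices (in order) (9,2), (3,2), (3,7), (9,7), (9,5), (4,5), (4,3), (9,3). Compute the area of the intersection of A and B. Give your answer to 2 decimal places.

3.00

The intersection is the polygon with vertices (6,6), (6,5), (4,5), (3,5), (3,6).
By the shoelace formula its area is 3.00.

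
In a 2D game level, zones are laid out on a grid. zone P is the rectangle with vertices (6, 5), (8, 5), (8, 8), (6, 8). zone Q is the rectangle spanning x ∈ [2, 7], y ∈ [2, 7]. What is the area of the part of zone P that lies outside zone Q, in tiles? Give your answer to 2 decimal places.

4.00

|zone P∩zone Q|: x∈[6,7], y∈[5,7] → 1·2 = 2.
|zone P| = 6.
|zone P ∖ zone Q| = |zone P| − |zone P∩zone Q| = 6 − 2 = 4.00.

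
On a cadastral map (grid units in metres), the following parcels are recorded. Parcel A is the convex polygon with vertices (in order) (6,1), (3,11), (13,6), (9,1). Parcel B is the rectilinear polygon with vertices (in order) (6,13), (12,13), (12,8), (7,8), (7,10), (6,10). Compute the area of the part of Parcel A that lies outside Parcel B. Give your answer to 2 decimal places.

49.00

|Parcel A| = 50, |Parcel A∩Parcel B| = 1.
|Parcel A ∖ Parcel B| = |Parcel A| − |Parcel A∩Parcel B| = 50 − 1 = 49.00.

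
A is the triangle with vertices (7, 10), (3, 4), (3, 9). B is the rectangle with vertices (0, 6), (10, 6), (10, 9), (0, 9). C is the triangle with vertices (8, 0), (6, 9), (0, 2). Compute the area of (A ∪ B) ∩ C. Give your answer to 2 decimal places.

The region (A ∪ B) ∩ C is the polygon with vertices (4.333,6), (3,4), (3,5.5), (6,9), (6.667,6).
By the shoelace formula its area is 6.08.

6.08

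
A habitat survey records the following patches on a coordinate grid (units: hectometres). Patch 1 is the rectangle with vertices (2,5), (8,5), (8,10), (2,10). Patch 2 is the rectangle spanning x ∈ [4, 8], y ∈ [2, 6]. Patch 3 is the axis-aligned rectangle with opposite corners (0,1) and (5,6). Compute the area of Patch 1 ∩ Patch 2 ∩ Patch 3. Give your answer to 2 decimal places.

1.00

The intersection is the polygon with vertices (4,5), (4,6), (5,6), (5,5).
By the shoelace formula its area is 1.00.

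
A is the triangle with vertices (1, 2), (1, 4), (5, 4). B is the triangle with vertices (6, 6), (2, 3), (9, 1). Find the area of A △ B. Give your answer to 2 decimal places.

|A| = 4, |B| = 14.5, |A∩B| = 1.4242.
|A △ B| = |A| + |B| − 2·|A∩B| = 4 + 14.5 − 2.8485 = 15.65.

15.65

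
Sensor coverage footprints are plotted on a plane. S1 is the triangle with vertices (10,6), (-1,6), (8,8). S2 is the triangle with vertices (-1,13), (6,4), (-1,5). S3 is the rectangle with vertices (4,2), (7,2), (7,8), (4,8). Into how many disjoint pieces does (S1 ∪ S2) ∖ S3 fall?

(S1 ∪ S2) ∖ S3 splits into 2 disjoint pieces (area 25.8109, area 3.8889).

2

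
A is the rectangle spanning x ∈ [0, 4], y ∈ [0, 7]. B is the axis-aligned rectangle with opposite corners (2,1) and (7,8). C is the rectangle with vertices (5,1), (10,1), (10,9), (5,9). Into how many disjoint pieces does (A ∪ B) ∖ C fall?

(A ∪ B) ∖ C is a single connected region.

1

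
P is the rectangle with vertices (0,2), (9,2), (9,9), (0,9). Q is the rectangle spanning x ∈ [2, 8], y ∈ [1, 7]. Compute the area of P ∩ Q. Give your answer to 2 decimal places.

|P∩Q|: x∈[2,8], y∈[2,7] → 6·5 = 30.

30.00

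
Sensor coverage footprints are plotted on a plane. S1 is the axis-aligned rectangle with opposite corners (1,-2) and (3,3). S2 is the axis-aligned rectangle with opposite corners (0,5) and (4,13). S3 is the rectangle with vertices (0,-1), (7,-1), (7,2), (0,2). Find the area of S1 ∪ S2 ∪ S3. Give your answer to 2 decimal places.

57.00

By inclusion–exclusion:
Individual areas: |S1| = 10, |S2| = 32, |S3| = 21.
|S1∩S2| = 0 (no overlap).
|S1∩S3|: x∈[1,3], y∈[-1,2] → 2·3 = 6.
|S2∩S3| = 0 (no overlap).
|S1∩S2∩S3| = 0.
|S1 ∪ S2 ∪ S3| = 63 − 6 + 0 = 57.00.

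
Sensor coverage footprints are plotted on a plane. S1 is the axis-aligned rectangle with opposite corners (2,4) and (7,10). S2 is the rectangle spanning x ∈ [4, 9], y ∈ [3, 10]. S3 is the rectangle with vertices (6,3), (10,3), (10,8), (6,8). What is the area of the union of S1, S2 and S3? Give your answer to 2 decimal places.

52.00

By inclusion–exclusion:
Individual areas: |S1| = 30, |S2| = 35, |S3| = 20.
|S1∩S2|: x∈[4,7], y∈[4,10] → 3·6 = 18.
|S1∩S3|: x∈[6,7], y∈[4,8] → 1·4 = 4.
|S2∩S3|: x∈[6,9], y∈[3,8] → 3·5 = 15.
|S1∩S2∩S3| = 4.
|S1 ∪ S2 ∪ S3| = 85 − 37 + 4 = 52.00.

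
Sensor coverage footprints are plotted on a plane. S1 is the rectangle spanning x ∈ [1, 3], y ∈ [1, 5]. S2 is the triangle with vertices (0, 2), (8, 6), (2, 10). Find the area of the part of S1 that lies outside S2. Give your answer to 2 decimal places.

|S1| = 8, |S1∩S2| = 4.
|S1 ∖ S2| = |S1| − |S1∩S2| = 8 − 4 = 4.00.

4.00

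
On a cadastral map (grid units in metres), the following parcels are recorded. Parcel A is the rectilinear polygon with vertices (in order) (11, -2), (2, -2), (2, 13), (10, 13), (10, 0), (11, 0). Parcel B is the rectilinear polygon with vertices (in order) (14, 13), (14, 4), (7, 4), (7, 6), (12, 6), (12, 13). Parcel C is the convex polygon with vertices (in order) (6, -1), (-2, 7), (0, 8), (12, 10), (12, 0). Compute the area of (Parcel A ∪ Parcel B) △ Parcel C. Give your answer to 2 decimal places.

|Parcel A ∪ Parcel B| = 144.
|(Parcel A ∪ Parcel B) ∩ Parcel C| = 74.9167.
|(Parcel A ∪ Parcel B) △ Parcel C| = 144 + 102 − 149.8333 = 96.17.

96.17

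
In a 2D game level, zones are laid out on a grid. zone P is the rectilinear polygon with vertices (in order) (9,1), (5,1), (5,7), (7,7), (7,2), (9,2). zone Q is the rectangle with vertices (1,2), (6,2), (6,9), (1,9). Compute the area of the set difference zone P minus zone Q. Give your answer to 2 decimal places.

|zone P| = 14, |zone P∩zone Q| = 5.
|zone P ∖ zone Q| = |zone P| − |zone P∩zone Q| = 14 − 5 = 9.00.

9.00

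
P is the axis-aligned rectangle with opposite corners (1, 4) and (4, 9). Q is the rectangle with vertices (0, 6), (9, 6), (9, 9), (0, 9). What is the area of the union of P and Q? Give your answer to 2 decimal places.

33.00

By inclusion–exclusion:
Individual areas: |P| = 15, |Q| = 27.
|P∩Q|: x∈[1,4], y∈[6,9] → 3·3 = 9.
|P ∪ Q| = 42 − 9 = 33.00.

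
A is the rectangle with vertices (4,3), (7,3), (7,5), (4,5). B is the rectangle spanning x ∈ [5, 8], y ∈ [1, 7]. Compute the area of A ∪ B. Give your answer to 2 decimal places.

20.00

By inclusion–exclusion:
Individual areas: |A| = 6, |B| = 18.
|A∩B|: x∈[5,7], y∈[3,5] → 2·2 = 4.
|A ∪ B| = 24 − 4 = 20.00.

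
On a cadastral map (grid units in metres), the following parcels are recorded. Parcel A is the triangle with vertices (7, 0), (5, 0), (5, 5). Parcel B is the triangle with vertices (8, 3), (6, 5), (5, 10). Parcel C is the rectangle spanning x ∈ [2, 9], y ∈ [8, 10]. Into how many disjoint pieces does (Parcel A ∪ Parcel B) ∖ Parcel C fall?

2

(Parcel A ∪ Parcel B) ∖ Parcel C splits into 2 disjoint pieces (area 5, area 3.5429).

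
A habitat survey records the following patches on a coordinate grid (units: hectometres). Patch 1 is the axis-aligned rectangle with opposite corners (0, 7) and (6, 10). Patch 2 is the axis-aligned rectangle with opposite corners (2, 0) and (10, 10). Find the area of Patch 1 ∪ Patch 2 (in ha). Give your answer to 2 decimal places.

By inclusion–exclusion:
Individual areas: |Patch 1| = 18, |Patch 2| = 80.
|Patch 1∩Patch 2|: x∈[2,6], y∈[7,10] → 4·3 = 12.
|Patch 1 ∪ Patch 2| = 98 − 12 = 86.00.

86.00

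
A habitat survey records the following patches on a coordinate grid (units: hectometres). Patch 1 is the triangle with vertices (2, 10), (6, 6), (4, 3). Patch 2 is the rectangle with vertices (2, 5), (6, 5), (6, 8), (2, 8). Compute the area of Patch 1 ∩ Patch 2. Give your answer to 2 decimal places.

The intersection is the polygon with vertices (6,6), (5.333,5), (3.429,5), (2.571,8), (4,8).
By the shoelace formula its area is 6.67.

6.67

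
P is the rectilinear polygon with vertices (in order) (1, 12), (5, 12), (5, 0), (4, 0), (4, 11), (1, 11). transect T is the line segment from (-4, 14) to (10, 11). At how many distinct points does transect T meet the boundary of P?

0

The segment lies entirely outside P and never meets its boundary.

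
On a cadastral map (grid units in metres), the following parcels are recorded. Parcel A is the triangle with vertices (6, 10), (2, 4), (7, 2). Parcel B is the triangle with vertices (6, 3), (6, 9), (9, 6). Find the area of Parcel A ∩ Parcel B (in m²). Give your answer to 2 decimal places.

The intersection is the polygon with vertices (6.778,3.778), (6,3), (6,9), (6.143,8.857).
By the shoelace formula its area is 2.65.

2.65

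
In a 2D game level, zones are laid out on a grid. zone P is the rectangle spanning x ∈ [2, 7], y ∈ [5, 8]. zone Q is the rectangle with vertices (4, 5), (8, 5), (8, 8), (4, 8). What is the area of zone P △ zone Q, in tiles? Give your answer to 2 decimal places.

9.00

|zone P∩zone Q|: x∈[4,7], y∈[5,8] → 3·3 = 9.
|zone P △ zone Q| = |zone P| + |zone Q| − 2·|zone P∩zone Q| = 15 + 12 − 18 = 9.00.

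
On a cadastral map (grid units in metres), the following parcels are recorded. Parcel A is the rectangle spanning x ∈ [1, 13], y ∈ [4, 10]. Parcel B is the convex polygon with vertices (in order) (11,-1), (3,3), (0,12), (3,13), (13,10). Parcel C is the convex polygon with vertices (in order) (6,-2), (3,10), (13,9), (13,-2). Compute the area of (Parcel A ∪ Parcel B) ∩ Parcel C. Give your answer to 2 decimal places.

The region (Parcel A ∪ Parcel B) ∩ Parcel C is the polygon with vertices (11.909,4), (11,-1), (5,2), (3,10), (13,9), (13,4).
By the shoelace formula its area is 74.27.

74.27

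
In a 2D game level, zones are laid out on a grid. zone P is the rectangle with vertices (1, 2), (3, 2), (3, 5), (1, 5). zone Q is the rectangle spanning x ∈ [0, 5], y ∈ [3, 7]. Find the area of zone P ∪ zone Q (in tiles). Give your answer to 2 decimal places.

22.00

By inclusion–exclusion:
Individual areas: |zone P| = 6, |zone Q| = 20.
|zone P∩zone Q|: x∈[1,3], y∈[3,5] → 2·2 = 4.
|zone P ∪ zone Q| = 26 − 4 = 22.00.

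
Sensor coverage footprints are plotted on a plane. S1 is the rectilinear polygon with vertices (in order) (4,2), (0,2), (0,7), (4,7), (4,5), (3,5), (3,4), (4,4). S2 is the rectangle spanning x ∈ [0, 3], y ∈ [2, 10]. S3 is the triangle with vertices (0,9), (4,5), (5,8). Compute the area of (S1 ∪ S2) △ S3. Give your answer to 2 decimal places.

25.80

|S1 ∪ S2| = 28.
|(S1 ∪ S2) ∩ S3| = 5.1.
|(S1 ∪ S2) △ S3| = 28 + 8 − 10.2 = 25.80.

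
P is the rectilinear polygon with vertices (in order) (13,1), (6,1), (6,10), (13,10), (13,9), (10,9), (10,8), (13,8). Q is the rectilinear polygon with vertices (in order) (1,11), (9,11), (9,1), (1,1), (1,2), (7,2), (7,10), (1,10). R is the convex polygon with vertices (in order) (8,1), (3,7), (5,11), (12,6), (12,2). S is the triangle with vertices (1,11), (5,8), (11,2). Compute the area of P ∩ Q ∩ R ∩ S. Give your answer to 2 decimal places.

The intersection is the polygon with vertices (9,3.8), (7,5.6), (7,6), (9,4).
By the shoelace formula its area is 0.60.

0.60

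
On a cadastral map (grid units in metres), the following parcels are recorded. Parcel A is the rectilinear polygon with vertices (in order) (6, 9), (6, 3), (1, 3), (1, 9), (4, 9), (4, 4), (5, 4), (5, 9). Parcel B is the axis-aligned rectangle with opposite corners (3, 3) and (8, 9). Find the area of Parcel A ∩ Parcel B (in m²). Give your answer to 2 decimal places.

13.00

The intersection is the polygon with vertices (6,3), (3,3), (3,9), (4,9), (4,4), (5,4), (5,9), (6,9).
By the shoelace formula its area is 13.00.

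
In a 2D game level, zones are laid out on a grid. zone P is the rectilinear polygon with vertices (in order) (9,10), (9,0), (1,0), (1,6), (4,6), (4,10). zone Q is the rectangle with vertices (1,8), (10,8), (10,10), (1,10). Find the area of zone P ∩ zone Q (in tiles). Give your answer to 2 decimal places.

10.00

The intersection is the polygon with vertices (9,8), (4,8), (4,10), (9,10).
By the shoelace formula its area is 10.00.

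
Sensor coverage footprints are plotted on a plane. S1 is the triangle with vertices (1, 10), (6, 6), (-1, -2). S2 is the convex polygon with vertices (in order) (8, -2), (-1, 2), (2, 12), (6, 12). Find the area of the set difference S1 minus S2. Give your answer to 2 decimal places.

4.35

|S1| = 34, |S1∩S2| = 29.653.
|S1 ∖ S2| = |S1| − |S1∩S2| = 34 − 29.653 = 4.35.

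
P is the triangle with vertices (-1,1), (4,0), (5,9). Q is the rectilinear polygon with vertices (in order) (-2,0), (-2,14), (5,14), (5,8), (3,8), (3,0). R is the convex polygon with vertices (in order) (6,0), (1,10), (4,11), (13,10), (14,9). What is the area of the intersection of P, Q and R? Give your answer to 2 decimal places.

0.34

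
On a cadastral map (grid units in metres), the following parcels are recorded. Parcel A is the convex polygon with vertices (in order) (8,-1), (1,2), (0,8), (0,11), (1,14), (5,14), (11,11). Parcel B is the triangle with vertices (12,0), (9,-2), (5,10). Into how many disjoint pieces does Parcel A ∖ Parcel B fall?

1

Parcel A ∖ Parcel B is a single connected region.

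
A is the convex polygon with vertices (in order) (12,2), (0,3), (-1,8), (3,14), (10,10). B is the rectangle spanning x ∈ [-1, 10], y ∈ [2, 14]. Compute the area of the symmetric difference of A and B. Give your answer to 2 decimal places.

|A| = 104.5, |B| = 132, |A∩B| = 96.6667.
|A △ B| = |A| + |B| − 2·|A∩B| = 104.5 + 132 − 193.3333 = 43.17.

43.17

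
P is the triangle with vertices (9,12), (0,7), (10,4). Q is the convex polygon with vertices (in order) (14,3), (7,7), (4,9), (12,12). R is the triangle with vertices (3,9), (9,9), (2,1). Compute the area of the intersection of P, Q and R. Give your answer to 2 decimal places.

5.26

The intersection is the polygon with vertices (7,7), (4,9), (9,9), (7.167,6.905).
By the shoelace formula its area is 5.26.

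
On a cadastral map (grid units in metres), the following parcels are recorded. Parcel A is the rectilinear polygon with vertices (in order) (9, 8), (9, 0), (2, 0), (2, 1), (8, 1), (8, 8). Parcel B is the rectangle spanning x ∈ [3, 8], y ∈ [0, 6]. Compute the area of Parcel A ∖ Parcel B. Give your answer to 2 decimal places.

|Parcel A| = 14, |Parcel A∩Parcel B| = 5.
|Parcel A ∖ Parcel B| = |Parcel A| − |Parcel A∩Parcel B| = 14 − 5 = 9.00.

9.00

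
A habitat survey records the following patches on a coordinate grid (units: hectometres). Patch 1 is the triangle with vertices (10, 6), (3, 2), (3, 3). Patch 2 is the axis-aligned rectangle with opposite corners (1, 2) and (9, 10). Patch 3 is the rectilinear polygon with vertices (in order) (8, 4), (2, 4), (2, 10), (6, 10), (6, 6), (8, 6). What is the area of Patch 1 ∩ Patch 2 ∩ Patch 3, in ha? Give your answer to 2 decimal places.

0.88

The intersection is the polygon with vertices (8,5.143), (8,4.857), (6.5,4), (5.333,4).
By the shoelace formula its area is 0.88.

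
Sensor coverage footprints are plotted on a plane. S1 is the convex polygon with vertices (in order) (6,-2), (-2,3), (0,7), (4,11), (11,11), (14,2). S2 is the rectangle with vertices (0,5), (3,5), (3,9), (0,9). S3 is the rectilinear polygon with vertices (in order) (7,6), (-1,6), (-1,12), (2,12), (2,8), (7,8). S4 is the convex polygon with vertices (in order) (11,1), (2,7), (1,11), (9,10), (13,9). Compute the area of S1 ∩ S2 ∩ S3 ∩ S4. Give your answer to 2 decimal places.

The intersection is the polygon with vertices (2,9), (2,8), (3,8), (3,6.333), (2,7), (1.6,8.6).
By the shoelace formula its area is 1.73.

1.73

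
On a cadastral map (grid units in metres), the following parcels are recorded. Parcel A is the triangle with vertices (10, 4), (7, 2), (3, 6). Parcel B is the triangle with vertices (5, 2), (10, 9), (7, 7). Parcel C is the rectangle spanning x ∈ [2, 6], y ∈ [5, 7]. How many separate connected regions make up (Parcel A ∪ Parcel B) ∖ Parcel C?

1

(Parcel A ∪ Parcel B) ∖ Parcel C is a single connected region.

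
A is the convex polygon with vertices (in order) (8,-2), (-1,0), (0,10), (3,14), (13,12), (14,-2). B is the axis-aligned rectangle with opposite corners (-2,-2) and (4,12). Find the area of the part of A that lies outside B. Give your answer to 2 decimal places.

142.72

|A| = 197, |A∩B| = 54.2778.
|A ∖ B| = |A| − |A∩B| = 197 − 54.2778 = 142.72.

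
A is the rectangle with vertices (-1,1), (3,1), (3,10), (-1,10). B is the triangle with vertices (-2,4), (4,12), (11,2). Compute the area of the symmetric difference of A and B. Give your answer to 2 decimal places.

|A| = 36, |B| = 58, |A∩B| = 17.6795.
|A △ B| = |A| + |B| − 2·|A∩B| = 36 + 58 − 35.359 = 58.64.

58.64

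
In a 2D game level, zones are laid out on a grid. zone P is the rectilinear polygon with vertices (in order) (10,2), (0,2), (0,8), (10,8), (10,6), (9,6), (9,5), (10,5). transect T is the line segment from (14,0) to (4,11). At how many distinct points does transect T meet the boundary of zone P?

4

The segment meets the boundary at (6.727,8), (9,5.5), (9.455,5), (10,4.4).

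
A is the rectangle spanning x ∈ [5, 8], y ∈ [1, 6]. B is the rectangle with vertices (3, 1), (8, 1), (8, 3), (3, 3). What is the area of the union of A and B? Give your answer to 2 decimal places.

19.00

By inclusion–exclusion:
Individual areas: |A| = 15, |B| = 10.
|A∩B|: x∈[5,8], y∈[1,3] → 3·2 = 6.
|A ∪ B| = 25 − 6 = 19.00.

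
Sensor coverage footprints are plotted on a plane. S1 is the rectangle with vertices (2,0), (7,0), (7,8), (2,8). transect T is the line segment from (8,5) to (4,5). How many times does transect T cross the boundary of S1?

1

The segment meets the boundary at (7,5).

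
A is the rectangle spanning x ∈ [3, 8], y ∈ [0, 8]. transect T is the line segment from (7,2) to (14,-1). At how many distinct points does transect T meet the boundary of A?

The segment meets the boundary at (8,1.571).

1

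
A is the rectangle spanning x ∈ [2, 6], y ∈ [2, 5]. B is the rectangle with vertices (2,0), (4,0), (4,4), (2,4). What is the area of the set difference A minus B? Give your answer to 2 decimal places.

8.00

|A∩B|: x∈[2,4], y∈[2,4] → 2·2 = 4.
|A| = 12.
|A ∖ B| = |A| − |A∩B| = 12 − 4 = 8.00.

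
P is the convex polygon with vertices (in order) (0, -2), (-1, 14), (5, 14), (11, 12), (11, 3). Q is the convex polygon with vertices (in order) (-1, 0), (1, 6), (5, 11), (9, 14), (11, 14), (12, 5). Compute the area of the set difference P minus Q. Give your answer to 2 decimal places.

|P| = 150.5, |P∩Q| = 85.3305.
|P ∖ Q| = |P| − |P∩Q| = 150.5 − 85.3305 = 65.17.

65.17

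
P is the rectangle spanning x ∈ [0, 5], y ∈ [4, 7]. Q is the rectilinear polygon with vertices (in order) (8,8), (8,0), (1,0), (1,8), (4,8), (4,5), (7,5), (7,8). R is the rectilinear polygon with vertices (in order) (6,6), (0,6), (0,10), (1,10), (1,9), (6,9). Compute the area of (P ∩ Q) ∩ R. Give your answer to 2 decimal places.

3.00

The region (P ∩ Q) ∩ R is the polygon with vertices (1,7), (4,7), (4,6), (1,6).
By the shoelace formula its area is 3.00.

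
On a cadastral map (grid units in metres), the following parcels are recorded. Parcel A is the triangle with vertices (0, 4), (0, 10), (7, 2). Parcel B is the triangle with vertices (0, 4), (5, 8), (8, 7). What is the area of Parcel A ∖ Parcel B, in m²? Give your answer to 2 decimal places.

18.41

|Parcel A| = 21, |Parcel A∩Parcel B| = 2.5941.
|Parcel A ∖ Parcel B| = |Parcel A| − |Parcel A∩Parcel B| = 21 − 2.5941 = 18.41.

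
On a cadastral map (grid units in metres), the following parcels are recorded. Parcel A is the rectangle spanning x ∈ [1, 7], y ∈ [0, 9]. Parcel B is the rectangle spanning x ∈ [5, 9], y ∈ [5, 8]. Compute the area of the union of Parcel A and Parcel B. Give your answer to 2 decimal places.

By inclusion–exclusion:
Individual areas: |Parcel A| = 54, |Parcel B| = 12.
|Parcel A∩Parcel B|: x∈[5,7], y∈[5,8] → 2·3 = 6.
|Parcel A ∪ Parcel B| = 66 − 6 = 60.00.

60.00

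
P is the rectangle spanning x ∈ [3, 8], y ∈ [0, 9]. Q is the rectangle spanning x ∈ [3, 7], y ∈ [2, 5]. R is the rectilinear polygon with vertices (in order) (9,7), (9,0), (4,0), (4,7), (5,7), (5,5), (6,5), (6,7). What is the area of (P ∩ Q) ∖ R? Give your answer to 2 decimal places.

|P ∩ Q| = 12.
|(P ∩ Q) ∩ R| = 9.
|(P ∩ Q) ∖ R| = 12 − 9 = 3.00.

3.00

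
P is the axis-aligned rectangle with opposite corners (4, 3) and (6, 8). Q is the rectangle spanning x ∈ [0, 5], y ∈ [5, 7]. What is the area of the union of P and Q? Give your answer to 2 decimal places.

By inclusion–exclusion:
Individual areas: |P| = 10, |Q| = 10.
|P∩Q|: x∈[4,5], y∈[5,7] → 1·2 = 2.
|P ∪ Q| = 20 − 2 = 18.00.

18.00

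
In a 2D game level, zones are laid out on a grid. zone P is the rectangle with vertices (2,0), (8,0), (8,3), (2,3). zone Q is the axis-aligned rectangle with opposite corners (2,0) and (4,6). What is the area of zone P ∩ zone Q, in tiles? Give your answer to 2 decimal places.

6.00

|zone P∩zone Q|: x∈[2,4], y∈[0,3] → 2·3 = 6.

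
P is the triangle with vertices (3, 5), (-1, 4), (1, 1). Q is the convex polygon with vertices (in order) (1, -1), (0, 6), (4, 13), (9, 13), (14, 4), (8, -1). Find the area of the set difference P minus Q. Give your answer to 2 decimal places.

|P| = 7, |P∩Q| = 5.2226.
|P ∖ Q| = |P| − |P∩Q| = 7 − 5.2226 = 1.78.

1.78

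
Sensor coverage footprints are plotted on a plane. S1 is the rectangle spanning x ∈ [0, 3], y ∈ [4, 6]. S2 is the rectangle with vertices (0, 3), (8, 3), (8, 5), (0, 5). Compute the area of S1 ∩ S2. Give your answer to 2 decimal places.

|S1∩S2|: x∈[0,3], y∈[4,5] → 3·1 = 3.

3.00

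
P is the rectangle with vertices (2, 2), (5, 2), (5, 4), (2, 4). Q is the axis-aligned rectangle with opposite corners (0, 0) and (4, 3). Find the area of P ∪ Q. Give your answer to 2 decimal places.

By inclusion–exclusion:
Individual areas: |P| = 6, |Q| = 12.
|P∩Q|: x∈[2,4], y∈[2,3] → 2·1 = 2.
|P ∪ Q| = 18 − 2 = 16.00.

16.00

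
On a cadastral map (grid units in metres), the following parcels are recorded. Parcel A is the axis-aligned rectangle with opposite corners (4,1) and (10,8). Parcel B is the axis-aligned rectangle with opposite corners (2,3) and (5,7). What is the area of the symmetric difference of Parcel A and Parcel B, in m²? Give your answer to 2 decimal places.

46.00

|Parcel A∩Parcel B|: x∈[4,5], y∈[3,7] → 1·4 = 4.
|Parcel A △ Parcel B| = |Parcel A| + |Parcel B| − 2·|Parcel A∩Parcel B| = 42 + 12 − 8 = 46.00.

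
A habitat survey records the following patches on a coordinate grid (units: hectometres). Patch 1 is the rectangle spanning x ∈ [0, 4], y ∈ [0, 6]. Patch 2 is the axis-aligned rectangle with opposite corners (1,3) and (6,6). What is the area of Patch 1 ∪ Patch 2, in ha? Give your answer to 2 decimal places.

By inclusion–exclusion:
Individual areas: |Patch 1| = 24, |Patch 2| = 15.
|Patch 1∩Patch 2|: x∈[1,4], y∈[3,6] → 3·3 = 9.
|Patch 1 ∪ Patch 2| = 39 − 9 = 30.00.

30.00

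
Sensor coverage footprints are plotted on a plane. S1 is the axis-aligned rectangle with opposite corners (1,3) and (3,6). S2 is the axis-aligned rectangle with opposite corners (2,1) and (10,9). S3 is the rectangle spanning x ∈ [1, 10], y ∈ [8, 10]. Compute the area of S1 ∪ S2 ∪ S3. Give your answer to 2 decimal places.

By inclusion–exclusion:
Individual areas: |S1| = 6, |S2| = 64, |S3| = 18.
|S1∩S2|: x∈[2,3], y∈[3,6] → 1·3 = 3.
|S1∩S3| = 0 (no overlap).
|S2∩S3|: x∈[2,10], y∈[8,9] → 8·1 = 8.
|S1∩S2∩S3| = 0.
|S1 ∪ S2 ∪ S3| = 88 − 11 + 0 = 77.00.

77.00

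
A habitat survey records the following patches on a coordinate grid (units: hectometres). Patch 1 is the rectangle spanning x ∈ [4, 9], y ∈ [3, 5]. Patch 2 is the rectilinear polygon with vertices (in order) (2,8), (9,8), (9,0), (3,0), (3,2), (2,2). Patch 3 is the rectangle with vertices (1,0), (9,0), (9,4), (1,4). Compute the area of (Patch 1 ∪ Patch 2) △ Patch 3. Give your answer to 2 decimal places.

34.00

|Patch 1 ∪ Patch 2| = 54.
|(Patch 1 ∪ Patch 2) ∩ Patch 3| = 26.
|(Patch 1 ∪ Patch 2) △ Patch 3| = 54 + 32 − 52 = 34.00.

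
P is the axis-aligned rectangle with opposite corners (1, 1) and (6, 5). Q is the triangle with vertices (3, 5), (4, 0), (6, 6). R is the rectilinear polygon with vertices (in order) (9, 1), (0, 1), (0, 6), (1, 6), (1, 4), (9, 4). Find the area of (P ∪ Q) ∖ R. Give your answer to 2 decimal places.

|P ∪ Q| = 21.6.
|(P ∪ Q) ∩ R| = 15.
|(P ∪ Q) ∖ R| = 21.6 − 15 = 6.60.

6.60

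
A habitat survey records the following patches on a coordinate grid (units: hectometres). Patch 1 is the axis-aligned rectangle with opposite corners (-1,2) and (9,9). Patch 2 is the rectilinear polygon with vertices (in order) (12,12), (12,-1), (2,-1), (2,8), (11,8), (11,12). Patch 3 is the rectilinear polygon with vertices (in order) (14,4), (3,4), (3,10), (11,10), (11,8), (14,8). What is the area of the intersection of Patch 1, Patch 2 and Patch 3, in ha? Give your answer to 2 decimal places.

The intersection is the polygon with vertices (9,8), (9,4), (3,4), (3,8).
By the shoelace formula its area is 24.00.

24.00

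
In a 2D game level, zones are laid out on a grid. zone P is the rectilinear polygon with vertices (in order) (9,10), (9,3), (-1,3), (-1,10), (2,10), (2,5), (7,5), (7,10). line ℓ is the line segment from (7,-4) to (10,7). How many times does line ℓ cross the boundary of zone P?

The segment meets the boundary at (8.909,3), (9,3.333).

2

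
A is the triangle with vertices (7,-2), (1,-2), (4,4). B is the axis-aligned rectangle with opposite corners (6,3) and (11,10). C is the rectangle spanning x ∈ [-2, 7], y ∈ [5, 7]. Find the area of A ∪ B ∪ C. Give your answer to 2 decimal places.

69.00

By inclusion–exclusion:
Individual areas: |A| = 18, |B| = 35, |C| = 18.
|A∩B| = 0.
|A∩C| = 0.
|B∩C|: x∈[6,7], y∈[5,7] → 1·2 = 2.
|A∩B∩C| = 0.
|A ∪ B ∪ C| = 71 − 2 + 0 = 69.00.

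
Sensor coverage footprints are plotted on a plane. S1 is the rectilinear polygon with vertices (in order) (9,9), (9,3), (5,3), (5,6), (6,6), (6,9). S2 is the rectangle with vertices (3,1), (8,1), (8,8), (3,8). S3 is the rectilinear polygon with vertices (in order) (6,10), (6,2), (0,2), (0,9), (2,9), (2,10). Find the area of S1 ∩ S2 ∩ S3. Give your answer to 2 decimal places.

3.00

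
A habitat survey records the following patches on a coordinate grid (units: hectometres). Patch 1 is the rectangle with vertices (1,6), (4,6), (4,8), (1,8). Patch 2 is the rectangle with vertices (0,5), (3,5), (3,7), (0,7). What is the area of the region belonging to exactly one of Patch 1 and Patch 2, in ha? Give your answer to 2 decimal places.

|Patch 1∩Patch 2|: x∈[1,3], y∈[6,7] → 2·1 = 2.
|Patch 1 △ Patch 2| = |Patch 1| + |Patch 2| − 2·|Patch 1∩Patch 2| = 6 + 6 − 4 = 8.00.

8.00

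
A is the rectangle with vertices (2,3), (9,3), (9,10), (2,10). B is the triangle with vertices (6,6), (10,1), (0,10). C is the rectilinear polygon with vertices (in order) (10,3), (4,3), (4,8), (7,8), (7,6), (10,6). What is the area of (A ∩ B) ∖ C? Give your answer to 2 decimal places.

1.40

|A ∩ B| = 5.9111.
|(A ∩ B) ∩ C| = 4.5111.
|(A ∩ B) ∖ C| = 5.9111 − 4.5111 = 1.40.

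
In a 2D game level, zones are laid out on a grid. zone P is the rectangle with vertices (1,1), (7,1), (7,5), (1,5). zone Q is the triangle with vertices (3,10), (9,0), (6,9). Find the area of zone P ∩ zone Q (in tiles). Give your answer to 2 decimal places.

0.83

The intersection is the polygon with vertices (7,5), (7,3.333), (6,5).
By the shoelace formula its area is 0.83.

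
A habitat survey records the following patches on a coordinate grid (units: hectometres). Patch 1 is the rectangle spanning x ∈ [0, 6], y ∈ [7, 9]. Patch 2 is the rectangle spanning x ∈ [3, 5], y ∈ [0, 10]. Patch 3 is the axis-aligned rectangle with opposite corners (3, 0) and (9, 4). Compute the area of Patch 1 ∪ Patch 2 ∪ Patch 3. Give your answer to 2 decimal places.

By inclusion–exclusion:
Individual areas: |Patch 1| = 12, |Patch 2| = 20, |Patch 3| = 24.
|Patch 1∩Patch 2|: x∈[3,5], y∈[7,9] → 2·2 = 4.
|Patch 1∩Patch 3| = 0 (no overlap).
|Patch 2∩Patch 3|: x∈[3,5], y∈[0,4] → 2·4 = 8.
|Patch 1∩Patch 2∩Patch 3| = 0.
|Patch 1 ∪ Patch 2 ∪ Patch 3| = 56 − 12 + 0 = 44.00.

44.00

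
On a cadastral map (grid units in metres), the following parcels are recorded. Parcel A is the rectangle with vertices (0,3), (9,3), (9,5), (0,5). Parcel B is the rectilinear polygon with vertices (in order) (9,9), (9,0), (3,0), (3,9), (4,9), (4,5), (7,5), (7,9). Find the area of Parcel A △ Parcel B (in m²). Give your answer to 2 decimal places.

|Parcel A| = 18, |Parcel B| = 42, |Parcel A∩Parcel B| = 12.
|Parcel A △ Parcel B| = |Parcel A| + |Parcel B| − 2·|Parcel A∩Parcel B| = 18 + 42 − 24 = 36.00.

36.00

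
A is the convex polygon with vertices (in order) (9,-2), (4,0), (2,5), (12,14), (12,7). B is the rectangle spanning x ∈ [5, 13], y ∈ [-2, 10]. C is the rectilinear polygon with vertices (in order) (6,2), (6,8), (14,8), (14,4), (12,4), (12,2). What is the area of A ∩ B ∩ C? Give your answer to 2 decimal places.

31.83

The intersection is the polygon with vertices (12,7), (10.333,2), (6,2), (6,8), (12,8).
By the shoelace formula its area is 31.83.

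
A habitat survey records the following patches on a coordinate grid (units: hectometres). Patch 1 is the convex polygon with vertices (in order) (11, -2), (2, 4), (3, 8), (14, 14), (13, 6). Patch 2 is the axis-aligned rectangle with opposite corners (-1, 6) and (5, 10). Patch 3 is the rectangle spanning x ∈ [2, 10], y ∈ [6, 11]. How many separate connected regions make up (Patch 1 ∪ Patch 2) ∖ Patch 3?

2

(Patch 1 ∪ Patch 2) ∖ Patch 3 splits into 2 disjoint pieces (area 76.75, area 12).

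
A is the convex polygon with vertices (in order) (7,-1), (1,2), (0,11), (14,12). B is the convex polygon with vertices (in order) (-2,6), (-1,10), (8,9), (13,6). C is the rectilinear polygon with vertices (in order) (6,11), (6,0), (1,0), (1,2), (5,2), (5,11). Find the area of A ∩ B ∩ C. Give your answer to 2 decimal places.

3.28

The intersection is the polygon with vertices (6,9.222), (6,6), (5,6), (5,9.333).
By the shoelace formula its area is 3.28.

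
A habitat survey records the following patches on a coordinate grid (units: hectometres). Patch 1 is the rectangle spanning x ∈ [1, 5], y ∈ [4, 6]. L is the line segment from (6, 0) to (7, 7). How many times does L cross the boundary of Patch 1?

0

The segment lies entirely outside Patch 1 and never meets its boundary.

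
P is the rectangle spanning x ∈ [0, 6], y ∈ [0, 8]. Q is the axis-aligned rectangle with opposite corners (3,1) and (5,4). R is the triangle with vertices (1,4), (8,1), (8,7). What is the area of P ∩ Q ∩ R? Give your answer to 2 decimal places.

The intersection is the polygon with vertices (3,4), (5,4), (5,2.286), (3,3.143).
By the shoelace formula its area is 2.57.

2.57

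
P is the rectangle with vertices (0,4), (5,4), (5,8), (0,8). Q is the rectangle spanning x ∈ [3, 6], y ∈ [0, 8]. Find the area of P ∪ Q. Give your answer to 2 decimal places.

By inclusion–exclusion:
Individual areas: |P| = 20, |Q| = 24.
|P∩Q|: x∈[3,5], y∈[4,8] → 2·4 = 8.
|P ∪ Q| = 44 − 8 = 36.00.

36.00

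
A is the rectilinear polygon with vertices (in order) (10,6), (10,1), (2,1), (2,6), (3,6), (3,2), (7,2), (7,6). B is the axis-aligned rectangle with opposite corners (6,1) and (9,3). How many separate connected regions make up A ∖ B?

2

A ∖ B splits into 2 disjoint pieces (area 11, area 8).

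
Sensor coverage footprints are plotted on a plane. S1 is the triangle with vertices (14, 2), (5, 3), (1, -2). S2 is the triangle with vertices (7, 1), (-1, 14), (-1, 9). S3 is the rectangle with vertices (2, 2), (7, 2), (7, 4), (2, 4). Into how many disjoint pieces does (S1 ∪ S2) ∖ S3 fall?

(S1 ∪ S2) ∖ S3 splits into 2 disjoint pieces (area 22.3222, area 18.2692).

2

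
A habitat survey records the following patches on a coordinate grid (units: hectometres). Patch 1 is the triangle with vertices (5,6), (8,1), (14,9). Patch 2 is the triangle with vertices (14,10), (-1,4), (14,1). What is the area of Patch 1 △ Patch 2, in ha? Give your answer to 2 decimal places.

|Patch 1| = 27, |Patch 2| = 67.5, |Patch 1∩Patch 2| = 26.0395.
|Patch 1 △ Patch 2| = |Patch 1| + |Patch 2| − 2·|Patch 1∩Patch 2| = 27 + 67.5 − 52.0791 = 42.42.

42.42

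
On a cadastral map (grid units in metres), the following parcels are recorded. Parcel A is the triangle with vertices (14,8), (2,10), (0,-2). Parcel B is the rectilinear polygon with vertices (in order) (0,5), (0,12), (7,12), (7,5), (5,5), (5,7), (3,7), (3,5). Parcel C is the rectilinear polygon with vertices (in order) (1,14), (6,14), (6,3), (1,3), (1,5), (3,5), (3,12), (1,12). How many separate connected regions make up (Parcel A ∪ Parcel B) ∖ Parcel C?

2

(Parcel A ∪ Parcel B) ∖ Parcel C splits into 2 disjoint pieces (area 46.0833, area 21).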